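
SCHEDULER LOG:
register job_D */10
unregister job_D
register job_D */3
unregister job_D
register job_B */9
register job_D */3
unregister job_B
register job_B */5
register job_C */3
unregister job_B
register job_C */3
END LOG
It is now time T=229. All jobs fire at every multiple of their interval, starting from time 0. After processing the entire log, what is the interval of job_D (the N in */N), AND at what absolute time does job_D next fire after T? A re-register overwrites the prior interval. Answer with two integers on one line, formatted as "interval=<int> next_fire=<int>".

Op 1: register job_D */10 -> active={job_D:*/10}
Op 2: unregister job_D -> active={}
Op 3: register job_D */3 -> active={job_D:*/3}
Op 4: unregister job_D -> active={}
Op 5: register job_B */9 -> active={job_B:*/9}
Op 6: register job_D */3 -> active={job_B:*/9, job_D:*/3}
Op 7: unregister job_B -> active={job_D:*/3}
Op 8: register job_B */5 -> active={job_B:*/5, job_D:*/3}
Op 9: register job_C */3 -> active={job_B:*/5, job_C:*/3, job_D:*/3}
Op 10: unregister job_B -> active={job_C:*/3, job_D:*/3}
Op 11: register job_C */3 -> active={job_C:*/3, job_D:*/3}
Final interval of job_D = 3
Next fire of job_D after T=229: (229//3+1)*3 = 231

Answer: interval=3 next_fire=231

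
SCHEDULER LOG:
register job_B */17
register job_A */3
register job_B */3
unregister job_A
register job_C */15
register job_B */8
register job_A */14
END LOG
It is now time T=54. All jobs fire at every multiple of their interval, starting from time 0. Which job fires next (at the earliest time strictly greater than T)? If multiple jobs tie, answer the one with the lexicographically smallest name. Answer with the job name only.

Answer: job_A

Derivation:
Op 1: register job_B */17 -> active={job_B:*/17}
Op 2: register job_A */3 -> active={job_A:*/3, job_B:*/17}
Op 3: register job_B */3 -> active={job_A:*/3, job_B:*/3}
Op 4: unregister job_A -> active={job_B:*/3}
Op 5: register job_C */15 -> active={job_B:*/3, job_C:*/15}
Op 6: register job_B */8 -> active={job_B:*/8, job_C:*/15}
Op 7: register job_A */14 -> active={job_A:*/14, job_B:*/8, job_C:*/15}
  job_A: interval 14, next fire after T=54 is 56
  job_B: interval 8, next fire after T=54 is 56
  job_C: interval 15, next fire after T=54 is 60
Earliest = 56, winner (lex tiebreak) = job_A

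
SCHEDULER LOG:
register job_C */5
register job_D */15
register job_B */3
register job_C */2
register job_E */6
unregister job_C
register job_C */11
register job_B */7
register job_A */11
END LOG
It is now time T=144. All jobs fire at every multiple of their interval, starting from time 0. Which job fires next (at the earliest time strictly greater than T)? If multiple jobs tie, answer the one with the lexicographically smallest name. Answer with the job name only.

Op 1: register job_C */5 -> active={job_C:*/5}
Op 2: register job_D */15 -> active={job_C:*/5, job_D:*/15}
Op 3: register job_B */3 -> active={job_B:*/3, job_C:*/5, job_D:*/15}
Op 4: register job_C */2 -> active={job_B:*/3, job_C:*/2, job_D:*/15}
Op 5: register job_E */6 -> active={job_B:*/3, job_C:*/2, job_D:*/15, job_E:*/6}
Op 6: unregister job_C -> active={job_B:*/3, job_D:*/15, job_E:*/6}
Op 7: register job_C */11 -> active={job_B:*/3, job_C:*/11, job_D:*/15, job_E:*/6}
Op 8: register job_B */7 -> active={job_B:*/7, job_C:*/11, job_D:*/15, job_E:*/6}
Op 9: register job_A */11 -> active={job_A:*/11, job_B:*/7, job_C:*/11, job_D:*/15, job_E:*/6}
  job_A: interval 11, next fire after T=144 is 154
  job_B: interval 7, next fire after T=144 is 147
  job_C: interval 11, next fire after T=144 is 154
  job_D: interval 15, next fire after T=144 is 150
  job_E: interval 6, next fire after T=144 is 150
Earliest = 147, winner (lex tiebreak) = job_B

Answer: job_B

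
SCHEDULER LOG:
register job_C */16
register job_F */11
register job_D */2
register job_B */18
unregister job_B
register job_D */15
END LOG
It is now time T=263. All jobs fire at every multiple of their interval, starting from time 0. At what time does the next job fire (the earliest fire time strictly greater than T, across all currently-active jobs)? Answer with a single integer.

Answer: 264

Derivation:
Op 1: register job_C */16 -> active={job_C:*/16}
Op 2: register job_F */11 -> active={job_C:*/16, job_F:*/11}
Op 3: register job_D */2 -> active={job_C:*/16, job_D:*/2, job_F:*/11}
Op 4: register job_B */18 -> active={job_B:*/18, job_C:*/16, job_D:*/2, job_F:*/11}
Op 5: unregister job_B -> active={job_C:*/16, job_D:*/2, job_F:*/11}
Op 6: register job_D */15 -> active={job_C:*/16, job_D:*/15, job_F:*/11}
  job_C: interval 16, next fire after T=263 is 272
  job_D: interval 15, next fire after T=263 is 270
  job_F: interval 11, next fire after T=263 is 264
Earliest fire time = 264 (job job_F)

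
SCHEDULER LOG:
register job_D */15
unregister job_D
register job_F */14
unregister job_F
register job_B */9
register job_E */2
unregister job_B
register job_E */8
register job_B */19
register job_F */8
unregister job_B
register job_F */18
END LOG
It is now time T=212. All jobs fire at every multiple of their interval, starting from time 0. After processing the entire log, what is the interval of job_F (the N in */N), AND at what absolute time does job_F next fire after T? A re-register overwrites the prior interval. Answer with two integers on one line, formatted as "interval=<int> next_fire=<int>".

Answer: interval=18 next_fire=216

Derivation:
Op 1: register job_D */15 -> active={job_D:*/15}
Op 2: unregister job_D -> active={}
Op 3: register job_F */14 -> active={job_F:*/14}
Op 4: unregister job_F -> active={}
Op 5: register job_B */9 -> active={job_B:*/9}
Op 6: register job_E */2 -> active={job_B:*/9, job_E:*/2}
Op 7: unregister job_B -> active={job_E:*/2}
Op 8: register job_E */8 -> active={job_E:*/8}
Op 9: register job_B */19 -> active={job_B:*/19, job_E:*/8}
Op 10: register job_F */8 -> active={job_B:*/19, job_E:*/8, job_F:*/8}
Op 11: unregister job_B -> active={job_E:*/8, job_F:*/8}
Op 12: register job_F */18 -> active={job_E:*/8, job_F:*/18}
Final interval of job_F = 18
Next fire of job_F after T=212: (212//18+1)*18 = 216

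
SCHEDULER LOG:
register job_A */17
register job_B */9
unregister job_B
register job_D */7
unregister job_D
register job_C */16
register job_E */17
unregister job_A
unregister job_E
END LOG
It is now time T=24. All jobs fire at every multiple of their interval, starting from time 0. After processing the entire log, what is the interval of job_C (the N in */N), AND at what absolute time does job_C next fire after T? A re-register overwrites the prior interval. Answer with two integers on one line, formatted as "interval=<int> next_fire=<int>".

Answer: interval=16 next_fire=32

Derivation:
Op 1: register job_A */17 -> active={job_A:*/17}
Op 2: register job_B */9 -> active={job_A:*/17, job_B:*/9}
Op 3: unregister job_B -> active={job_A:*/17}
Op 4: register job_D */7 -> active={job_A:*/17, job_D:*/7}
Op 5: unregister job_D -> active={job_A:*/17}
Op 6: register job_C */16 -> active={job_A:*/17, job_C:*/16}
Op 7: register job_E */17 -> active={job_A:*/17, job_C:*/16, job_E:*/17}
Op 8: unregister job_A -> active={job_C:*/16, job_E:*/17}
Op 9: unregister job_E -> active={job_C:*/16}
Final interval of job_C = 16
Next fire of job_C after T=24: (24//16+1)*16 = 32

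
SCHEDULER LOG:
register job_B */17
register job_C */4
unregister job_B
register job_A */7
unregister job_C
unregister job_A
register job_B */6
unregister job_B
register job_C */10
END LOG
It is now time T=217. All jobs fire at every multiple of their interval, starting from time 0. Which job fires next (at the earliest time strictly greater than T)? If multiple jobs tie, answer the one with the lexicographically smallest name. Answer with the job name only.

Answer: job_C

Derivation:
Op 1: register job_B */17 -> active={job_B:*/17}
Op 2: register job_C */4 -> active={job_B:*/17, job_C:*/4}
Op 3: unregister job_B -> active={job_C:*/4}
Op 4: register job_A */7 -> active={job_A:*/7, job_C:*/4}
Op 5: unregister job_C -> active={job_A:*/7}
Op 6: unregister job_A -> active={}
Op 7: register job_B */6 -> active={job_B:*/6}
Op 8: unregister job_B -> active={}
Op 9: register job_C */10 -> active={job_C:*/10}
  job_C: interval 10, next fire after T=217 is 220
Earliest = 220, winner (lex tiebreak) = job_C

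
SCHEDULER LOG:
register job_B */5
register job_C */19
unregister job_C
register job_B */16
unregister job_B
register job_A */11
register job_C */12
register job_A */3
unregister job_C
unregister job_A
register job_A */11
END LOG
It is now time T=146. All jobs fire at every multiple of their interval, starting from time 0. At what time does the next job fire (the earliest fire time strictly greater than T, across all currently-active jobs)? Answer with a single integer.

Op 1: register job_B */5 -> active={job_B:*/5}
Op 2: register job_C */19 -> active={job_B:*/5, job_C:*/19}
Op 3: unregister job_C -> active={job_B:*/5}
Op 4: register job_B */16 -> active={job_B:*/16}
Op 5: unregister job_B -> active={}
Op 6: register job_A */11 -> active={job_A:*/11}
Op 7: register job_C */12 -> active={job_A:*/11, job_C:*/12}
Op 8: register job_A */3 -> active={job_A:*/3, job_C:*/12}
Op 9: unregister job_C -> active={job_A:*/3}
Op 10: unregister job_A -> active={}
Op 11: register job_A */11 -> active={job_A:*/11}
  job_A: interval 11, next fire after T=146 is 154
Earliest fire time = 154 (job job_A)

Answer: 154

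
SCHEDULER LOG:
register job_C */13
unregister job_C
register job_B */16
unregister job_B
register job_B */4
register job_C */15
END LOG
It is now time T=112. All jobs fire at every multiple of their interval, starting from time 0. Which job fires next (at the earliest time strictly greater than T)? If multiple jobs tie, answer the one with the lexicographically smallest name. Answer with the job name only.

Op 1: register job_C */13 -> active={job_C:*/13}
Op 2: unregister job_C -> active={}
Op 3: register job_B */16 -> active={job_B:*/16}
Op 4: unregister job_B -> active={}
Op 5: register job_B */4 -> active={job_B:*/4}
Op 6: register job_C */15 -> active={job_B:*/4, job_C:*/15}
  job_B: interval 4, next fire after T=112 is 116
  job_C: interval 15, next fire after T=112 is 120
Earliest = 116, winner (lex tiebreak) = job_B

Answer: job_B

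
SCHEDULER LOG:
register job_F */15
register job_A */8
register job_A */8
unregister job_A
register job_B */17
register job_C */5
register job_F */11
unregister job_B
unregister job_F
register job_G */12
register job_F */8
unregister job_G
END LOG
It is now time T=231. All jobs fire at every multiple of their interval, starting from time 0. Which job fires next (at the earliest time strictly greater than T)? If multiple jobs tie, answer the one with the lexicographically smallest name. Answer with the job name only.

Op 1: register job_F */15 -> active={job_F:*/15}
Op 2: register job_A */8 -> active={job_A:*/8, job_F:*/15}
Op 3: register job_A */8 -> active={job_A:*/8, job_F:*/15}
Op 4: unregister job_A -> active={job_F:*/15}
Op 5: register job_B */17 -> active={job_B:*/17, job_F:*/15}
Op 6: register job_C */5 -> active={job_B:*/17, job_C:*/5, job_F:*/15}
Op 7: register job_F */11 -> active={job_B:*/17, job_C:*/5, job_F:*/11}
Op 8: unregister job_B -> active={job_C:*/5, job_F:*/11}
Op 9: unregister job_F -> active={job_C:*/5}
Op 10: register job_G */12 -> active={job_C:*/5, job_G:*/12}
Op 11: register job_F */8 -> active={job_C:*/5, job_F:*/8, job_G:*/12}
Op 12: unregister job_G -> active={job_C:*/5, job_F:*/8}
  job_C: interval 5, next fire after T=231 is 235
  job_F: interval 8, next fire after T=231 is 232
Earliest = 232, winner (lex tiebreak) = job_F

Answer: job_F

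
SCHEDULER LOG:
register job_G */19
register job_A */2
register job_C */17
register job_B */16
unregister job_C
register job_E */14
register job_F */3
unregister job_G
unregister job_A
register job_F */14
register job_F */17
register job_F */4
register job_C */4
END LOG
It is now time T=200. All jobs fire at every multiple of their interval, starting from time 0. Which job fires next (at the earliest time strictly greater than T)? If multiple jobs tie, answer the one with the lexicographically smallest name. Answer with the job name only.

Op 1: register job_G */19 -> active={job_G:*/19}
Op 2: register job_A */2 -> active={job_A:*/2, job_G:*/19}
Op 3: register job_C */17 -> active={job_A:*/2, job_C:*/17, job_G:*/19}
Op 4: register job_B */16 -> active={job_A:*/2, job_B:*/16, job_C:*/17, job_G:*/19}
Op 5: unregister job_C -> active={job_A:*/2, job_B:*/16, job_G:*/19}
Op 6: register job_E */14 -> active={job_A:*/2, job_B:*/16, job_E:*/14, job_G:*/19}
Op 7: register job_F */3 -> active={job_A:*/2, job_B:*/16, job_E:*/14, job_F:*/3, job_G:*/19}
Op 8: unregister job_G -> active={job_A:*/2, job_B:*/16, job_E:*/14, job_F:*/3}
Op 9: unregister job_A -> active={job_B:*/16, job_E:*/14, job_F:*/3}
Op 10: register job_F */14 -> active={job_B:*/16, job_E:*/14, job_F:*/14}
Op 11: register job_F */17 -> active={job_B:*/16, job_E:*/14, job_F:*/17}
Op 12: register job_F */4 -> active={job_B:*/16, job_E:*/14, job_F:*/4}
Op 13: register job_C */4 -> active={job_B:*/16, job_C:*/4, job_E:*/14, job_F:*/4}
  job_B: interval 16, next fire after T=200 is 208
  job_C: interval 4, next fire after T=200 is 204
  job_E: interval 14, next fire after T=200 is 210
  job_F: interval 4, next fire after T=200 is 204
Earliest = 204, winner (lex tiebreak) = job_C

Answer: job_C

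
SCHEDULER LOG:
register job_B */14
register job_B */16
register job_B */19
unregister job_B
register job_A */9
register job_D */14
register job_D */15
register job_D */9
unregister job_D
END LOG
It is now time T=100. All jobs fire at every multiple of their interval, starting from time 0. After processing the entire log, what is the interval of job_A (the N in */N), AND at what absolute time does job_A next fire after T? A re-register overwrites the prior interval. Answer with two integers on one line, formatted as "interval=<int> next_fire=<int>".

Op 1: register job_B */14 -> active={job_B:*/14}
Op 2: register job_B */16 -> active={job_B:*/16}
Op 3: register job_B */19 -> active={job_B:*/19}
Op 4: unregister job_B -> active={}
Op 5: register job_A */9 -> active={job_A:*/9}
Op 6: register job_D */14 -> active={job_A:*/9, job_D:*/14}
Op 7: register job_D */15 -> active={job_A:*/9, job_D:*/15}
Op 8: register job_D */9 -> active={job_A:*/9, job_D:*/9}
Op 9: unregister job_D -> active={job_A:*/9}
Final interval of job_A = 9
Next fire of job_A after T=100: (100//9+1)*9 = 108

Answer: interval=9 next_fire=108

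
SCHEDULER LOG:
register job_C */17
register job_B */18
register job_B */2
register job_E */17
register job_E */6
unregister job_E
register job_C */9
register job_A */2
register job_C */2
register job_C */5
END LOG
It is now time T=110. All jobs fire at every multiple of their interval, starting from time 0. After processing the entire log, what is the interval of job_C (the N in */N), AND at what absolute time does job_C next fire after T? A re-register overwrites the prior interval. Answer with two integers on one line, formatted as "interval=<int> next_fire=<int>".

Op 1: register job_C */17 -> active={job_C:*/17}
Op 2: register job_B */18 -> active={job_B:*/18, job_C:*/17}
Op 3: register job_B */2 -> active={job_B:*/2, job_C:*/17}
Op 4: register job_E */17 -> active={job_B:*/2, job_C:*/17, job_E:*/17}
Op 5: register job_E */6 -> active={job_B:*/2, job_C:*/17, job_E:*/6}
Op 6: unregister job_E -> active={job_B:*/2, job_C:*/17}
Op 7: register job_C */9 -> active={job_B:*/2, job_C:*/9}
Op 8: register job_A */2 -> active={job_A:*/2, job_B:*/2, job_C:*/9}
Op 9: register job_C */2 -> active={job_A:*/2, job_B:*/2, job_C:*/2}
Op 10: register job_C */5 -> active={job_A:*/2, job_B:*/2, job_C:*/5}
Final interval of job_C = 5
Next fire of job_C after T=110: (110//5+1)*5 = 115

Answer: interval=5 next_fire=115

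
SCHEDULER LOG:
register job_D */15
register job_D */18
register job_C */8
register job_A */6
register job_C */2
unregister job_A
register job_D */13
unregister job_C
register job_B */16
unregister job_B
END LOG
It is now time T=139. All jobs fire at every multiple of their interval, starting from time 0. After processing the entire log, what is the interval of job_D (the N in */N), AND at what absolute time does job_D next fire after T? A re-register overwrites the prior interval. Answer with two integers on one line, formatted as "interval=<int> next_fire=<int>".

Op 1: register job_D */15 -> active={job_D:*/15}
Op 2: register job_D */18 -> active={job_D:*/18}
Op 3: register job_C */8 -> active={job_C:*/8, job_D:*/18}
Op 4: register job_A */6 -> active={job_A:*/6, job_C:*/8, job_D:*/18}
Op 5: register job_C */2 -> active={job_A:*/6, job_C:*/2, job_D:*/18}
Op 6: unregister job_A -> active={job_C:*/2, job_D:*/18}
Op 7: register job_D */13 -> active={job_C:*/2, job_D:*/13}
Op 8: unregister job_C -> active={job_D:*/13}
Op 9: register job_B */16 -> active={job_B:*/16, job_D:*/13}
Op 10: unregister job_B -> active={job_D:*/13}
Final interval of job_D = 13
Next fire of job_D after T=139: (139//13+1)*13 = 143

Answer: interval=13 next_fire=143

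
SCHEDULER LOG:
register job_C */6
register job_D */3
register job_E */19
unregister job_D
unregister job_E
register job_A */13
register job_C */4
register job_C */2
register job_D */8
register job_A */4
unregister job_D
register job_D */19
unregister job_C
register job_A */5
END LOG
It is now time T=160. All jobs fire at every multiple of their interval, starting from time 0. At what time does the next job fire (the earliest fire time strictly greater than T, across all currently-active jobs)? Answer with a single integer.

Answer: 165

Derivation:
Op 1: register job_C */6 -> active={job_C:*/6}
Op 2: register job_D */3 -> active={job_C:*/6, job_D:*/3}
Op 3: register job_E */19 -> active={job_C:*/6, job_D:*/3, job_E:*/19}
Op 4: unregister job_D -> active={job_C:*/6, job_E:*/19}
Op 5: unregister job_E -> active={job_C:*/6}
Op 6: register job_A */13 -> active={job_A:*/13, job_C:*/6}
Op 7: register job_C */4 -> active={job_A:*/13, job_C:*/4}
Op 8: register job_C */2 -> active={job_A:*/13, job_C:*/2}
Op 9: register job_D */8 -> active={job_A:*/13, job_C:*/2, job_D:*/8}
Op 10: register job_A */4 -> active={job_A:*/4, job_C:*/2, job_D:*/8}
Op 11: unregister job_D -> active={job_A:*/4, job_C:*/2}
Op 12: register job_D */19 -> active={job_A:*/4, job_C:*/2, job_D:*/19}
Op 13: unregister job_C -> active={job_A:*/4, job_D:*/19}
Op 14: register job_A */5 -> active={job_A:*/5, job_D:*/19}
  job_A: interval 5, next fire after T=160 is 165
  job_D: interval 19, next fire after T=160 is 171
Earliest fire time = 165 (job job_A)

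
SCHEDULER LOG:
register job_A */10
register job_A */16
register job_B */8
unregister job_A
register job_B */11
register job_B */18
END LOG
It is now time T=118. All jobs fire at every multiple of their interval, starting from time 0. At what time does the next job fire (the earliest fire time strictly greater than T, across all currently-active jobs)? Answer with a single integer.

Answer: 126

Derivation:
Op 1: register job_A */10 -> active={job_A:*/10}
Op 2: register job_A */16 -> active={job_A:*/16}
Op 3: register job_B */8 -> active={job_A:*/16, job_B:*/8}
Op 4: unregister job_A -> active={job_B:*/8}
Op 5: register job_B */11 -> active={job_B:*/11}
Op 6: register job_B */18 -> active={job_B:*/18}
  job_B: interval 18, next fire after T=118 is 126
Earliest fire time = 126 (job job_B)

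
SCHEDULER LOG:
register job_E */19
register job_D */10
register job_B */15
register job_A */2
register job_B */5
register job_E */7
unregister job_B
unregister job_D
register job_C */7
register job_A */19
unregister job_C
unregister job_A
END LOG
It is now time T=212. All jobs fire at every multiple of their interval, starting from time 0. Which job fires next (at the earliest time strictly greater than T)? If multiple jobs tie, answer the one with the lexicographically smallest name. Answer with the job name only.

Answer: job_E

Derivation:
Op 1: register job_E */19 -> active={job_E:*/19}
Op 2: register job_D */10 -> active={job_D:*/10, job_E:*/19}
Op 3: register job_B */15 -> active={job_B:*/15, job_D:*/10, job_E:*/19}
Op 4: register job_A */2 -> active={job_A:*/2, job_B:*/15, job_D:*/10, job_E:*/19}
Op 5: register job_B */5 -> active={job_A:*/2, job_B:*/5, job_D:*/10, job_E:*/19}
Op 6: register job_E */7 -> active={job_A:*/2, job_B:*/5, job_D:*/10, job_E:*/7}
Op 7: unregister job_B -> active={job_A:*/2, job_D:*/10, job_E:*/7}
Op 8: unregister job_D -> active={job_A:*/2, job_E:*/7}
Op 9: register job_C */7 -> active={job_A:*/2, job_C:*/7, job_E:*/7}
Op 10: register job_A */19 -> active={job_A:*/19, job_C:*/7, job_E:*/7}
Op 11: unregister job_C -> active={job_A:*/19, job_E:*/7}
Op 12: unregister job_A -> active={job_E:*/7}
  job_E: interval 7, next fire after T=212 is 217
Earliest = 217, winner (lex tiebreak) = job_E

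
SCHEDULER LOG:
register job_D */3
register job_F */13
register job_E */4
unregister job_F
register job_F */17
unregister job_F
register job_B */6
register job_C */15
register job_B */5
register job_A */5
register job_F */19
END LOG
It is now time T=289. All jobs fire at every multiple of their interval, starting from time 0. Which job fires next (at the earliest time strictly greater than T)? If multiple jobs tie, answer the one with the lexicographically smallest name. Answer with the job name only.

Op 1: register job_D */3 -> active={job_D:*/3}
Op 2: register job_F */13 -> active={job_D:*/3, job_F:*/13}
Op 3: register job_E */4 -> active={job_D:*/3, job_E:*/4, job_F:*/13}
Op 4: unregister job_F -> active={job_D:*/3, job_E:*/4}
Op 5: register job_F */17 -> active={job_D:*/3, job_E:*/4, job_F:*/17}
Op 6: unregister job_F -> active={job_D:*/3, job_E:*/4}
Op 7: register job_B */6 -> active={job_B:*/6, job_D:*/3, job_E:*/4}
Op 8: register job_C */15 -> active={job_B:*/6, job_C:*/15, job_D:*/3, job_E:*/4}
Op 9: register job_B */5 -> active={job_B:*/5, job_C:*/15, job_D:*/3, job_E:*/4}
Op 10: register job_A */5 -> active={job_A:*/5, job_B:*/5, job_C:*/15, job_D:*/3, job_E:*/4}
Op 11: register job_F */19 -> active={job_A:*/5, job_B:*/5, job_C:*/15, job_D:*/3, job_E:*/4, job_F:*/19}
  job_A: interval 5, next fire after T=289 is 290
  job_B: interval 5, next fire after T=289 is 290
  job_C: interval 15, next fire after T=289 is 300
  job_D: interval 3, next fire after T=289 is 291
  job_E: interval 4, next fire after T=289 is 292
  job_F: interval 19, next fire after T=289 is 304
Earliest = 290, winner (lex tiebreak) = job_A

Answer: job_A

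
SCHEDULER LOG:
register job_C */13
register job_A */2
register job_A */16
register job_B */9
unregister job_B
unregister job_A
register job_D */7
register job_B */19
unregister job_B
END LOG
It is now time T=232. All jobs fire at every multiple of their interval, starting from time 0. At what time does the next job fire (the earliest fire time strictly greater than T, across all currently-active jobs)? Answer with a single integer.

Op 1: register job_C */13 -> active={job_C:*/13}
Op 2: register job_A */2 -> active={job_A:*/2, job_C:*/13}
Op 3: register job_A */16 -> active={job_A:*/16, job_C:*/13}
Op 4: register job_B */9 -> active={job_A:*/16, job_B:*/9, job_C:*/13}
Op 5: unregister job_B -> active={job_A:*/16, job_C:*/13}
Op 6: unregister job_A -> active={job_C:*/13}
Op 7: register job_D */7 -> active={job_C:*/13, job_D:*/7}
Op 8: register job_B */19 -> active={job_B:*/19, job_C:*/13, job_D:*/7}
Op 9: unregister job_B -> active={job_C:*/13, job_D:*/7}
  job_C: interval 13, next fire after T=232 is 234
  job_D: interval 7, next fire after T=232 is 238
Earliest fire time = 234 (job job_C)

Answer: 234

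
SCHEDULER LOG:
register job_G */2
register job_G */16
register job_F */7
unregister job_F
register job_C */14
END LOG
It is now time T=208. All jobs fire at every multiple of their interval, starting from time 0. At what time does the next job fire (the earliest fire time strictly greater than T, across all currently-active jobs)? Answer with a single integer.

Op 1: register job_G */2 -> active={job_G:*/2}
Op 2: register job_G */16 -> active={job_G:*/16}
Op 3: register job_F */7 -> active={job_F:*/7, job_G:*/16}
Op 4: unregister job_F -> active={job_G:*/16}
Op 5: register job_C */14 -> active={job_C:*/14, job_G:*/16}
  job_C: interval 14, next fire after T=208 is 210
  job_G: interval 16, next fire after T=208 is 224
Earliest fire time = 210 (job job_C)

Answer: 210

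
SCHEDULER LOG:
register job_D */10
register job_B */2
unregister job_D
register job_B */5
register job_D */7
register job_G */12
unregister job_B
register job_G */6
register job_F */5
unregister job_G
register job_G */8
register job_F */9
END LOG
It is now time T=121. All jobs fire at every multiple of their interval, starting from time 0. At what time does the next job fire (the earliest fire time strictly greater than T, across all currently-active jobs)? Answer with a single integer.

Answer: 126

Derivation:
Op 1: register job_D */10 -> active={job_D:*/10}
Op 2: register job_B */2 -> active={job_B:*/2, job_D:*/10}
Op 3: unregister job_D -> active={job_B:*/2}
Op 4: register job_B */5 -> active={job_B:*/5}
Op 5: register job_D */7 -> active={job_B:*/5, job_D:*/7}
Op 6: register job_G */12 -> active={job_B:*/5, job_D:*/7, job_G:*/12}
Op 7: unregister job_B -> active={job_D:*/7, job_G:*/12}
Op 8: register job_G */6 -> active={job_D:*/7, job_G:*/6}
Op 9: register job_F */5 -> active={job_D:*/7, job_F:*/5, job_G:*/6}
Op 10: unregister job_G -> active={job_D:*/7, job_F:*/5}
Op 11: register job_G */8 -> active={job_D:*/7, job_F:*/5, job_G:*/8}
Op 12: register job_F */9 -> active={job_D:*/7, job_F:*/9, job_G:*/8}
  job_D: interval 7, next fire after T=121 is 126
  job_F: interval 9, next fire after T=121 is 126
  job_G: interval 8, next fire after T=121 is 128
Earliest fire time = 126 (job job_D)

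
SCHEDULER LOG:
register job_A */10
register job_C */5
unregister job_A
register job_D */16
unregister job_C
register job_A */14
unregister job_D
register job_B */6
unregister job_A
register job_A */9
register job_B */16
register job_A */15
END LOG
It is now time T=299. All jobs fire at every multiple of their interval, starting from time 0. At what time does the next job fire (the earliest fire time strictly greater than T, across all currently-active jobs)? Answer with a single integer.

Answer: 300

Derivation:
Op 1: register job_A */10 -> active={job_A:*/10}
Op 2: register job_C */5 -> active={job_A:*/10, job_C:*/5}
Op 3: unregister job_A -> active={job_C:*/5}
Op 4: register job_D */16 -> active={job_C:*/5, job_D:*/16}
Op 5: unregister job_C -> active={job_D:*/16}
Op 6: register job_A */14 -> active={job_A:*/14, job_D:*/16}
Op 7: unregister job_D -> active={job_A:*/14}
Op 8: register job_B */6 -> active={job_A:*/14, job_B:*/6}
Op 9: unregister job_A -> active={job_B:*/6}
Op 10: register job_A */9 -> active={job_A:*/9, job_B:*/6}
Op 11: register job_B */16 -> active={job_A:*/9, job_B:*/16}
Op 12: register job_A */15 -> active={job_A:*/15, job_B:*/16}
  job_A: interval 15, next fire after T=299 is 300
  job_B: interval 16, next fire after T=299 is 304
Earliest fire time = 300 (job job_A)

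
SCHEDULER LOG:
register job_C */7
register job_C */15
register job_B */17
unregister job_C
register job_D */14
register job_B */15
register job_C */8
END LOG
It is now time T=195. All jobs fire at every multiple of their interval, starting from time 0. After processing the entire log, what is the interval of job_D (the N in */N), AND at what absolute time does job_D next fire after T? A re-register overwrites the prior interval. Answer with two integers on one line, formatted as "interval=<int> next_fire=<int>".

Op 1: register job_C */7 -> active={job_C:*/7}
Op 2: register job_C */15 -> active={job_C:*/15}
Op 3: register job_B */17 -> active={job_B:*/17, job_C:*/15}
Op 4: unregister job_C -> active={job_B:*/17}
Op 5: register job_D */14 -> active={job_B:*/17, job_D:*/14}
Op 6: register job_B */15 -> active={job_B:*/15, job_D:*/14}
Op 7: register job_C */8 -> active={job_B:*/15, job_C:*/8, job_D:*/14}
Final interval of job_D = 14
Next fire of job_D after T=195: (195//14+1)*14 = 196

Answer: interval=14 next_fire=196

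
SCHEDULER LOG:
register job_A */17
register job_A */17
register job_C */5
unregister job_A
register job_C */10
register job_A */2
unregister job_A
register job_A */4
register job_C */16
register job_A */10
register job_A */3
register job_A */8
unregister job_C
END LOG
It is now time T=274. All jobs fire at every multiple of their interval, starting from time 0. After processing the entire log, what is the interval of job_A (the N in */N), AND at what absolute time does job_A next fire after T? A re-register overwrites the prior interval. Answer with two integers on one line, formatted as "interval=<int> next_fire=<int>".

Op 1: register job_A */17 -> active={job_A:*/17}
Op 2: register job_A */17 -> active={job_A:*/17}
Op 3: register job_C */5 -> active={job_A:*/17, job_C:*/5}
Op 4: unregister job_A -> active={job_C:*/5}
Op 5: register job_C */10 -> active={job_C:*/10}
Op 6: register job_A */2 -> active={job_A:*/2, job_C:*/10}
Op 7: unregister job_A -> active={job_C:*/10}
Op 8: register job_A */4 -> active={job_A:*/4, job_C:*/10}
Op 9: register job_C */16 -> active={job_A:*/4, job_C:*/16}
Op 10: register job_A */10 -> active={job_A:*/10, job_C:*/16}
Op 11: register job_A */3 -> active={job_A:*/3, job_C:*/16}
Op 12: register job_A */8 -> active={job_A:*/8, job_C:*/16}
Op 13: unregister job_C -> active={job_A:*/8}
Final interval of job_A = 8
Next fire of job_A after T=274: (274//8+1)*8 = 280

Answer: interval=8 next_fire=280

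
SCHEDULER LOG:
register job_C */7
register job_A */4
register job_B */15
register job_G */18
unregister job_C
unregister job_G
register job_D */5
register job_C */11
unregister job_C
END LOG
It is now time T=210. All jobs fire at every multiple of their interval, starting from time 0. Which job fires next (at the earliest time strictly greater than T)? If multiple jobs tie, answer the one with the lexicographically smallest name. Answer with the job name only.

Op 1: register job_C */7 -> active={job_C:*/7}
Op 2: register job_A */4 -> active={job_A:*/4, job_C:*/7}
Op 3: register job_B */15 -> active={job_A:*/4, job_B:*/15, job_C:*/7}
Op 4: register job_G */18 -> active={job_A:*/4, job_B:*/15, job_C:*/7, job_G:*/18}
Op 5: unregister job_C -> active={job_A:*/4, job_B:*/15, job_G:*/18}
Op 6: unregister job_G -> active={job_A:*/4, job_B:*/15}
Op 7: register job_D */5 -> active={job_A:*/4, job_B:*/15, job_D:*/5}
Op 8: register job_C */11 -> active={job_A:*/4, job_B:*/15, job_C:*/11, job_D:*/5}
Op 9: unregister job_C -> active={job_A:*/4, job_B:*/15, job_D:*/5}
  job_A: interval 4, next fire after T=210 is 212
  job_B: interval 15, next fire after T=210 is 225
  job_D: interval 5, next fire after T=210 is 215
Earliest = 212, winner (lex tiebreak) = job_A

Answer: job_A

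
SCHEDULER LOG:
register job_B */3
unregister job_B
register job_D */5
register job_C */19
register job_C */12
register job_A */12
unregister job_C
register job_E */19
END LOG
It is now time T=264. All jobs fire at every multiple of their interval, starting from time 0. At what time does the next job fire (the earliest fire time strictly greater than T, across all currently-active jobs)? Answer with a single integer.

Answer: 265

Derivation:
Op 1: register job_B */3 -> active={job_B:*/3}
Op 2: unregister job_B -> active={}
Op 3: register job_D */5 -> active={job_D:*/5}
Op 4: register job_C */19 -> active={job_C:*/19, job_D:*/5}
Op 5: register job_C */12 -> active={job_C:*/12, job_D:*/5}
Op 6: register job_A */12 -> active={job_A:*/12, job_C:*/12, job_D:*/5}
Op 7: unregister job_C -> active={job_A:*/12, job_D:*/5}
Op 8: register job_E */19 -> active={job_A:*/12, job_D:*/5, job_E:*/19}
  job_A: interval 12, next fire after T=264 is 276
  job_D: interval 5, next fire after T=264 is 265
  job_E: interval 19, next fire after T=264 is 266
Earliest fire time = 265 (job job_D)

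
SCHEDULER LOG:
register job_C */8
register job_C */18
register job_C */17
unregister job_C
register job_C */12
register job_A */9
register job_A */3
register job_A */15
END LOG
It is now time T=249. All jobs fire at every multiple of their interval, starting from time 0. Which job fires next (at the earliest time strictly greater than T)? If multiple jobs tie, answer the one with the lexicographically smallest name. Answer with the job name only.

Op 1: register job_C */8 -> active={job_C:*/8}
Op 2: register job_C */18 -> active={job_C:*/18}
Op 3: register job_C */17 -> active={job_C:*/17}
Op 4: unregister job_C -> active={}
Op 5: register job_C */12 -> active={job_C:*/12}
Op 6: register job_A */9 -> active={job_A:*/9, job_C:*/12}
Op 7: register job_A */3 -> active={job_A:*/3, job_C:*/12}
Op 8: register job_A */15 -> active={job_A:*/15, job_C:*/12}
  job_A: interval 15, next fire after T=249 is 255
  job_C: interval 12, next fire after T=249 is 252
Earliest = 252, winner (lex tiebreak) = job_C

Answer: job_C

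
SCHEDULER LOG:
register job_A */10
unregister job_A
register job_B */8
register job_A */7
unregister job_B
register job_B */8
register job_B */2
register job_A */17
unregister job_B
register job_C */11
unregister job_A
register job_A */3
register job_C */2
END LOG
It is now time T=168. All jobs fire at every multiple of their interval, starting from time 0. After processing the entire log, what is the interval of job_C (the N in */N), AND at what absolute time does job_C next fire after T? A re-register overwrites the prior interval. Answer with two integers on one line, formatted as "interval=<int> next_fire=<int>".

Op 1: register job_A */10 -> active={job_A:*/10}
Op 2: unregister job_A -> active={}
Op 3: register job_B */8 -> active={job_B:*/8}
Op 4: register job_A */7 -> active={job_A:*/7, job_B:*/8}
Op 5: unregister job_B -> active={job_A:*/7}
Op 6: register job_B */8 -> active={job_A:*/7, job_B:*/8}
Op 7: register job_B */2 -> active={job_A:*/7, job_B:*/2}
Op 8: register job_A */17 -> active={job_A:*/17, job_B:*/2}
Op 9: unregister job_B -> active={job_A:*/17}
Op 10: register job_C */11 -> active={job_A:*/17, job_C:*/11}
Op 11: unregister job_A -> active={job_C:*/11}
Op 12: register job_A */3 -> active={job_A:*/3, job_C:*/11}
Op 13: register job_C */2 -> active={job_A:*/3, job_C:*/2}
Final interval of job_C = 2
Next fire of job_C after T=168: (168//2+1)*2 = 170

Answer: interval=2 next_fire=170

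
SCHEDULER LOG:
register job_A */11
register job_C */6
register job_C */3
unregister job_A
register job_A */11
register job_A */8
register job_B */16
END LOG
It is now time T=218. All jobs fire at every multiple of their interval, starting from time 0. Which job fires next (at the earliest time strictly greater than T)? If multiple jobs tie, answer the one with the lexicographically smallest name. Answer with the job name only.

Answer: job_C

Derivation:
Op 1: register job_A */11 -> active={job_A:*/11}
Op 2: register job_C */6 -> active={job_A:*/11, job_C:*/6}
Op 3: register job_C */3 -> active={job_A:*/11, job_C:*/3}
Op 4: unregister job_A -> active={job_C:*/3}
Op 5: register job_A */11 -> active={job_A:*/11, job_C:*/3}
Op 6: register job_A */8 -> active={job_A:*/8, job_C:*/3}
Op 7: register job_B */16 -> active={job_A:*/8, job_B:*/16, job_C:*/3}
  job_A: interval 8, next fire after T=218 is 224
  job_B: interval 16, next fire after T=218 is 224
  job_C: interval 3, next fire after T=218 is 219
Earliest = 219, winner (lex tiebreak) = job_C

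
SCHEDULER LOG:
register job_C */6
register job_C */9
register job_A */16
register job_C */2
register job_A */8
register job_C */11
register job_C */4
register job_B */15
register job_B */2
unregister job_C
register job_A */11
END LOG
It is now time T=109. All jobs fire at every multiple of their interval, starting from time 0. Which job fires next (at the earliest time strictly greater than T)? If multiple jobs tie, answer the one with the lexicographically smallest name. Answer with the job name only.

Op 1: register job_C */6 -> active={job_C:*/6}
Op 2: register job_C */9 -> active={job_C:*/9}
Op 3: register job_A */16 -> active={job_A:*/16, job_C:*/9}
Op 4: register job_C */2 -> active={job_A:*/16, job_C:*/2}
Op 5: register job_A */8 -> active={job_A:*/8, job_C:*/2}
Op 6: register job_C */11 -> active={job_A:*/8, job_C:*/11}
Op 7: register job_C */4 -> active={job_A:*/8, job_C:*/4}
Op 8: register job_B */15 -> active={job_A:*/8, job_B:*/15, job_C:*/4}
Op 9: register job_B */2 -> active={job_A:*/8, job_B:*/2, job_C:*/4}
Op 10: unregister job_C -> active={job_A:*/8, job_B:*/2}
Op 11: register job_A */11 -> active={job_A:*/11, job_B:*/2}
  job_A: interval 11, next fire after T=109 is 110
  job_B: interval 2, next fire after T=109 is 110
Earliest = 110, winner (lex tiebreak) = job_A

Answer: job_A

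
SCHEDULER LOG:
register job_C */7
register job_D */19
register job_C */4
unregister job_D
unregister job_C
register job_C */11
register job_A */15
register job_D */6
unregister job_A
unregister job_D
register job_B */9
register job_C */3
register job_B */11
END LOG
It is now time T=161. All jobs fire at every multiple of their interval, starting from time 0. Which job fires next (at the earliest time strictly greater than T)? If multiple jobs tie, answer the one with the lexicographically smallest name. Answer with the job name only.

Op 1: register job_C */7 -> active={job_C:*/7}
Op 2: register job_D */19 -> active={job_C:*/7, job_D:*/19}
Op 3: register job_C */4 -> active={job_C:*/4, job_D:*/19}
Op 4: unregister job_D -> active={job_C:*/4}
Op 5: unregister job_C -> active={}
Op 6: register job_C */11 -> active={job_C:*/11}
Op 7: register job_A */15 -> active={job_A:*/15, job_C:*/11}
Op 8: register job_D */6 -> active={job_A:*/15, job_C:*/11, job_D:*/6}
Op 9: unregister job_A -> active={job_C:*/11, job_D:*/6}
Op 10: unregister job_D -> active={job_C:*/11}
Op 11: register job_B */9 -> active={job_B:*/9, job_C:*/11}
Op 12: register job_C */3 -> active={job_B:*/9, job_C:*/3}
Op 13: register job_B */11 -> active={job_B:*/11, job_C:*/3}
  job_B: interval 11, next fire after T=161 is 165
  job_C: interval 3, next fire after T=161 is 162
Earliest = 162, winner (lex tiebreak) = job_C

Answer: job_C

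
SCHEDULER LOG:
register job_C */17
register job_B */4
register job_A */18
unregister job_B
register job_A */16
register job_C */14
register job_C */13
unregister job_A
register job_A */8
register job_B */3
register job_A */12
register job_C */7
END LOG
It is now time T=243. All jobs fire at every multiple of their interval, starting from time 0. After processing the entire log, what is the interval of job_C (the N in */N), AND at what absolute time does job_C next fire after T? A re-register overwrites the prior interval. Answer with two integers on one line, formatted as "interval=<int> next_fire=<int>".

Op 1: register job_C */17 -> active={job_C:*/17}
Op 2: register job_B */4 -> active={job_B:*/4, job_C:*/17}
Op 3: register job_A */18 -> active={job_A:*/18, job_B:*/4, job_C:*/17}
Op 4: unregister job_B -> active={job_A:*/18, job_C:*/17}
Op 5: register job_A */16 -> active={job_A:*/16, job_C:*/17}
Op 6: register job_C */14 -> active={job_A:*/16, job_C:*/14}
Op 7: register job_C */13 -> active={job_A:*/16, job_C:*/13}
Op 8: unregister job_A -> active={job_C:*/13}
Op 9: register job_A */8 -> active={job_A:*/8, job_C:*/13}
Op 10: register job_B */3 -> active={job_A:*/8, job_B:*/3, job_C:*/13}
Op 11: register job_A */12 -> active={job_A:*/12, job_B:*/3, job_C:*/13}
Op 12: register job_C */7 -> active={job_A:*/12, job_B:*/3, job_C:*/7}
Final interval of job_C = 7
Next fire of job_C after T=243: (243//7+1)*7 = 245

Answer: interval=7 next_fire=245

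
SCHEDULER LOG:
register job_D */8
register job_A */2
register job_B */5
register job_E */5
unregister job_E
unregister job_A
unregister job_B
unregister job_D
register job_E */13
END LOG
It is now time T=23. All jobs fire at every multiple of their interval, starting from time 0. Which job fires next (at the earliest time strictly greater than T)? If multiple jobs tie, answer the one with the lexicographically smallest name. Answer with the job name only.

Op 1: register job_D */8 -> active={job_D:*/8}
Op 2: register job_A */2 -> active={job_A:*/2, job_D:*/8}
Op 3: register job_B */5 -> active={job_A:*/2, job_B:*/5, job_D:*/8}
Op 4: register job_E */5 -> active={job_A:*/2, job_B:*/5, job_D:*/8, job_E:*/5}
Op 5: unregister job_E -> active={job_A:*/2, job_B:*/5, job_D:*/8}
Op 6: unregister job_A -> active={job_B:*/5, job_D:*/8}
Op 7: unregister job_B -> active={job_D:*/8}
Op 8: unregister job_D -> active={}
Op 9: register job_E */13 -> active={job_E:*/13}
  job_E: interval 13, next fire after T=23 is 26
Earliest = 26, winner (lex tiebreak) = job_E

Answer: job_E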